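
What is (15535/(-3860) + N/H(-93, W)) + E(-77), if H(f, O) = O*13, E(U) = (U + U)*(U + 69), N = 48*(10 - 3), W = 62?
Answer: 382172487/311116 ≈ 1228.4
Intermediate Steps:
N = 336 (N = 48*7 = 336)
E(U) = 2*U*(69 + U) (E(U) = (2*U)*(69 + U) = 2*U*(69 + U))
H(f, O) = 13*O
(15535/(-3860) + N/H(-93, W)) + E(-77) = (15535/(-3860) + 336/((13*62))) + 2*(-77)*(69 - 77) = (15535*(-1/3860) + 336/806) + 2*(-77)*(-8) = (-3107/772 + 336*(1/806)) + 1232 = (-3107/772 + 168/403) + 1232 = -1122425/311116 + 1232 = 382172487/311116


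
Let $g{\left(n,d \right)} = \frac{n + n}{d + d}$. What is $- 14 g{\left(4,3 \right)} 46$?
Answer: $- \frac{2576}{3} \approx -858.67$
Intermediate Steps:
$g{\left(n,d \right)} = \frac{n}{d}$ ($g{\left(n,d \right)} = \frac{2 n}{2 d} = 2 n \frac{1}{2 d} = \frac{n}{d}$)
$- 14 g{\left(4,3 \right)} 46 = - 14 \cdot \frac{4}{3} \cdot 46 = - \frac{56 \cdot 46}{3} = \left(-1\right) \frac{2576}{3} = - \frac{2576}{3}$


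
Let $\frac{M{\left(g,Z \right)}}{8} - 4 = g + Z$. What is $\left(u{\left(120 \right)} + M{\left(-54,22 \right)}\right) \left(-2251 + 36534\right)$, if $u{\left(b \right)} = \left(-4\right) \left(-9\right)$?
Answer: $-6445204$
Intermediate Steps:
$u{\left(b \right)} = 36$
$M{\left(g,Z \right)} = 32 + 8 Z + 8 g$ ($M{\left(g,Z \right)} = 32 + 8 \left(g + Z\right) = 32 + 8 \left(Z + g\right) = 32 + \left(8 Z + 8 g\right) = 32 + 8 Z + 8 g$)
$\left(u{\left(120 \right)} + M{\left(-54,22 \right)}\right) \left(-2251 + 36534\right) = \left(36 + \left(32 + 8 \cdot 22 + 8 \left(-54\right)\right)\right) \left(-2251 + 36534\right) = \left(36 + \left(32 + 176 - 432\right)\right) 34283 = \left(36 - 224\right) 34283 = \left(-188\right) 34283 = -6445204$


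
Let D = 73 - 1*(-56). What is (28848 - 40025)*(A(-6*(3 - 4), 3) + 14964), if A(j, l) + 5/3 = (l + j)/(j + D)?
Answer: -836173724/5 ≈ -1.6723e+8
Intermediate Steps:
D = 129 (D = 73 + 56 = 129)
A(j, l) = -5/3 + (j + l)/(129 + j) (A(j, l) = -5/3 + (l + j)/(j + 129) = -5/3 + (j + l)/(129 + j))
(28848 - 40025)*(A(-6*(3 - 4), 3) + 14964) = (28848 - 40025)*((-215 + 3 - (-4)*(3 - 4))/(129 - 6*(3 - 4)) + 14964) = -11177*((-215 + 3 - (-4)*(-1))/(129 - 6*(-1)) + 14964) = -11177*((-215 + 3 - ⅔*6)/(129 + 6) + 14964) = -11177*((-215 + 3 - 4)/135 + 14964) = -11177*((1/135)*(-216) + 14964) = -11177*(-8/5 + 14964) = -11177*74812/5 = -836173724/5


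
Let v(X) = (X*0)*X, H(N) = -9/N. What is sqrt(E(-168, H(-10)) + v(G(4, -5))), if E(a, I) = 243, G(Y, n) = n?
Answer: 9*sqrt(3) ≈ 15.588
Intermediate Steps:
v(X) = 0 (v(X) = 0*X = 0)
sqrt(E(-168, H(-10)) + v(G(4, -5))) = sqrt(243 + 0) = sqrt(243) = 9*sqrt(3)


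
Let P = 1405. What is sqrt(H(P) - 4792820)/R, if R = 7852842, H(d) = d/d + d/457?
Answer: I*sqrt(111219423694)/1196249598 ≈ 0.00027878*I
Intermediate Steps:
H(d) = 1 + d/457 (H(d) = 1 + d*(1/457) = 1 + d/457)
sqrt(H(P) - 4792820)/R = sqrt((1 + (1/457)*1405) - 4792820)/7852842 = sqrt((1 + 1405/457) - 4792820)*(1/7852842) = sqrt(1862/457 - 4792820)*(1/7852842) = sqrt(-2190316878/457)*(1/7852842) = (3*I*sqrt(111219423694)/457)*(1/7852842) = I*sqrt(111219423694)/1196249598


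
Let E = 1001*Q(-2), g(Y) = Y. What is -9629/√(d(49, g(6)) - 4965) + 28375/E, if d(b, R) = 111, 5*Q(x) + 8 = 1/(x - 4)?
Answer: -851250/49049 + 9629*I*√4854/4854 ≈ -17.355 + 138.21*I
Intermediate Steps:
Q(x) = -8/5 + 1/(5*(-4 + x)) (Q(x) = -8/5 + 1/(5*(x - 4)) = -8/5 + 1/(5*(-4 + x)))
E = -49049/30 (E = 1001*((33 - 8*(-2))/(5*(-4 - 2))) = 1001*((⅕)*(33 + 16)/(-6)) = 1001*((⅕)*(-⅙)*49) = 1001*(-49/30) = -49049/30 ≈ -1635.0)
-9629/√(d(49, g(6)) - 4965) + 28375/E = -9629/√(111 - 4965) + 28375/(-49049/30) = -9629*(-I*√4854/4854) + 28375*(-30/49049) = -9629*(-I*√4854/4854) - 851250/49049 = -(-9629)*I*√4854/4854 - 851250/49049 = 9629*I*√4854/4854 - 851250/49049 = -851250/49049 + 9629*I*√4854/4854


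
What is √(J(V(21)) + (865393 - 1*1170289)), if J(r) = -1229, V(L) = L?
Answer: 5*I*√12245 ≈ 553.29*I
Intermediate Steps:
√(J(V(21)) + (865393 - 1*1170289)) = √(-1229 + (865393 - 1*1170289)) = √(-1229 + (865393 - 1170289)) = √(-1229 - 304896) = √(-306125) = 5*I*√12245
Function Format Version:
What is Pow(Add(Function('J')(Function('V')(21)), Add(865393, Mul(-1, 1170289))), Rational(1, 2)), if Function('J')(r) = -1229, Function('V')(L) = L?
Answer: Mul(5, I, Pow(12245, Rational(1, 2))) ≈ Mul(553.29, I)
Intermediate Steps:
Pow(Add(Function('J')(Function('V')(21)), Add(865393, Mul(-1, 1170289))), Rational(1, 2)) = Pow(Add(-1229, Add(865393, Mul(-1, 1170289))), Rational(1, 2)) = Pow(Add(-1229, Add(865393, -1170289)), Rational(1, 2)) = Pow(Add(-1229, -304896), Rational(1, 2)) = Pow(-306125, Rational(1, 2)) = Mul(5, I, Pow(12245, Rational(1, 2)))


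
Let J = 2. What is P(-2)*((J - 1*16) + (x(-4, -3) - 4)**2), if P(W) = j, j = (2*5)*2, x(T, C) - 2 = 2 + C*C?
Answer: 1340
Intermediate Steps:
x(T, C) = 4 + C**2 (x(T, C) = 2 + (2 + C*C) = 2 + (2 + C**2) = 4 + C**2)
j = 20 (j = 10*2 = 20)
P(W) = 20
P(-2)*((J - 1*16) + (x(-4, -3) - 4)**2) = 20*((2 - 1*16) + ((4 + (-3)**2) - 4)**2) = 20*((2 - 16) + ((4 + 9) - 4)**2) = 20*(-14 + (13 - 4)**2) = 20*(-14 + 9**2) = 20*(-14 + 81) = 20*67 = 1340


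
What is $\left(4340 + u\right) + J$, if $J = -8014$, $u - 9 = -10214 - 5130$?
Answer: $-19009$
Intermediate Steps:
$u = -15335$ ($u = 9 - 15344 = -15335$)
$\left(4340 + u\right) + J = \left(4340 - 15335\right) - 8014 = -10995 - 8014 = -19009$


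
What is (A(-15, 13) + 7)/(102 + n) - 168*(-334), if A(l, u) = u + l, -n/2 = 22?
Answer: 3254501/58 ≈ 56112.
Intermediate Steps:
n = -44 (n = -2*22 = -44)
A(l, u) = l + u
(A(-15, 13) + 7)/(102 + n) - 168*(-334) = ((-15 + 13) + 7)/(102 - 44) - 168*(-334) = (-2 + 7)/58 + 56112 = 5*(1/58) + 56112 = 5/58 + 56112 = 3254501/58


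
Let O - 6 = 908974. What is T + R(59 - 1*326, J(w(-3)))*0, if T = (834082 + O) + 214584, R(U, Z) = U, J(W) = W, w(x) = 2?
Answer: 1957646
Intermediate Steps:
O = 908980 (O = 6 + 908974 = 908980)
T = 1957646 (T = (834082 + 908980) + 214584 = 1743062 + 214584 = 1957646)
T + R(59 - 1*326, J(w(-3)))*0 = 1957646 + (59 - 1*326)*0 = 1957646 + (59 - 326)*0 = 1957646 - 267*0 = 1957646 + 0 = 1957646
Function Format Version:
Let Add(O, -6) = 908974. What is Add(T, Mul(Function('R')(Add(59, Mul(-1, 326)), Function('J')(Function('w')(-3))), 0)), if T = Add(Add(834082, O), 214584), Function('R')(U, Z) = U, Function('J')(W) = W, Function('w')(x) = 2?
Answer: 1957646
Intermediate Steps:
O = 908980 (O = Add(6, 908974) = 908980)
T = 1957646 (T = Add(Add(834082, 908980), 214584) = Add(1743062, 214584) = 1957646)
Add(T, Mul(Function('R')(Add(59, Mul(-1, 326)), Function('J')(Function('w')(-3))), 0)) = Add(1957646, Mul(Add(59, Mul(-1, 326)), 0)) = Add(1957646, Mul(Add(59, -326), 0)) = Add(1957646, Mul(-267, 0)) = Add(1957646, 0) = 1957646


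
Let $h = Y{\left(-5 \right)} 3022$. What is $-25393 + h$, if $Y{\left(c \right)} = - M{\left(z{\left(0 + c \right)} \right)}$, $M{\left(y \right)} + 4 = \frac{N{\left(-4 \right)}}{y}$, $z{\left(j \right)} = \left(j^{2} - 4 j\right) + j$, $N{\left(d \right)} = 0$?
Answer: $-13305$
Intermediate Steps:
$z{\left(j \right)} = j^{2} - 3 j$
$M{\left(y \right)} = -4$ ($M{\left(y \right)} = -4 + \frac{0}{y} = -4 + 0 = -4$)
$Y{\left(c \right)} = 4$ ($Y{\left(c \right)} = \left(-1\right) \left(-4\right) = 4$)
$h = 12088$ ($h = 4 \cdot 3022 = 12088$)
$-25393 + h = -25393 + 12088 = -13305$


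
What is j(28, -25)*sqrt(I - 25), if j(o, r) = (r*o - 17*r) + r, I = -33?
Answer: -300*I*sqrt(58) ≈ -2284.7*I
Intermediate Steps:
j(o, r) = -16*r + o*r (j(o, r) = (o*r - 17*r) + r = (-17*r + o*r) + r = -16*r + o*r)
j(28, -25)*sqrt(I - 25) = (-25*(-16 + 28))*sqrt(-33 - 25) = (-25*12)*sqrt(-58) = -300*I*sqrt(58)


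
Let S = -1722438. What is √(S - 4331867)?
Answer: I*√6054305 ≈ 2460.6*I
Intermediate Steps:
√(S - 4331867) = √(-1722438 - 4331867) = √(-6054305) = I*√6054305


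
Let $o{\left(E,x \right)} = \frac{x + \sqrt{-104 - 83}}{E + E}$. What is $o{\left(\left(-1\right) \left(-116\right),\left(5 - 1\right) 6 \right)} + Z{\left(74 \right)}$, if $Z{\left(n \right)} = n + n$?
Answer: $\frac{4295}{29} + \frac{i \sqrt{187}}{232} \approx 148.1 + 0.058943 i$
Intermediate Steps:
$Z{\left(n \right)} = 2 n$
$o{\left(E,x \right)} = \frac{x + i \sqrt{187}}{2 E}$ ($o{\left(E,x \right)} = \frac{x + \sqrt{-187}}{2 E} = \left(x + i \sqrt{187}\right) \frac{1}{2 E} = \frac{x + i \sqrt{187}}{2 E}$)
$o{\left(\left(-1\right) \left(-116\right),\left(5 - 1\right) 6 \right)} + Z{\left(74 \right)} = \frac{\left(5 - 1\right) 6 + i \sqrt{187}}{2 \left(\left(-1\right) \left(-116\right)\right)} + 2 \cdot 74 = \frac{4 \cdot 6 + i \sqrt{187}}{2 \cdot 116} + 148 = \frac{1}{2} \cdot \frac{1}{116} \left(24 + i \sqrt{187}\right) + 148 = \left(\frac{3}{29} + \frac{i \sqrt{187}}{232}\right) + 148 = \frac{4295}{29} + \frac{i \sqrt{187}}{232}$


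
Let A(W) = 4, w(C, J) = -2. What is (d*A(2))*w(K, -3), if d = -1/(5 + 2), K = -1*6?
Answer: 8/7 ≈ 1.1429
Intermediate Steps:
K = -6
d = -⅐ (d = -1/7 = -1*⅐ = -⅐ ≈ -0.14286)
(d*A(2))*w(K, -3) = -⅐*4*(-2) = -4/7*(-2) = 8/7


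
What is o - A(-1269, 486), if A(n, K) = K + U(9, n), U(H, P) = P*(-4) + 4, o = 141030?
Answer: 135464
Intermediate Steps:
U(H, P) = 4 - 4*P (U(H, P) = -4*P + 4 = 4 - 4*P)
A(n, K) = 4 + K - 4*n (A(n, K) = K + (4 - 4*n) = 4 + K - 4*n)
o - A(-1269, 486) = 141030 - (4 + 486 - 4*(-1269)) = 141030 - (4 + 486 + 5076) = 141030 - 1*5566 = 141030 - 5566 = 135464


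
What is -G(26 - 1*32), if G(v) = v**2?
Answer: -36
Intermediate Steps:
-G(26 - 1*32) = -(26 - 1*32)**2 = -(26 - 32)**2 = -1*(-6)**2 = -1*36 = -36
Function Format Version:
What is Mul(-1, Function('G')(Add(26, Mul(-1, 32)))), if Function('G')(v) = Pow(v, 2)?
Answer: -36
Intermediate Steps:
Mul(-1, Function('G')(Add(26, Mul(-1, 32)))) = Mul(-1, Pow(Add(26, Mul(-1, 32)), 2)) = Mul(-1, Pow(Add(26, -32), 2)) = Mul(-1, Pow(-6, 2)) = Mul(-1, 36) = -36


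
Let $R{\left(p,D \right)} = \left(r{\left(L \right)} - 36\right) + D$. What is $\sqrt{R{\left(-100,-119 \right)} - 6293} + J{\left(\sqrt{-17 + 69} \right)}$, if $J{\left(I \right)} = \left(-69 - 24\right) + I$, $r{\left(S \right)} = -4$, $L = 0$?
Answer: $-93 + 2 \sqrt{13} + 2 i \sqrt{1613} \approx -85.789 + 80.324 i$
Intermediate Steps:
$R{\left(p,D \right)} = -40 + D$ ($R{\left(p,D \right)} = \left(-4 - 36\right) + D = -40 + D$)
$J{\left(I \right)} = -93 + I$
$\sqrt{R{\left(-100,-119 \right)} - 6293} + J{\left(\sqrt{-17 + 69} \right)} = \sqrt{\left(-40 - 119\right) - 6293} - \left(93 - \sqrt{-17 + 69}\right) = \sqrt{-159 - 6293} - \left(93 - \sqrt{52}\right) = \sqrt{-6452} - \left(93 - 2 \sqrt{13}\right) = 2 i \sqrt{1613} - \left(93 - 2 \sqrt{13}\right) = -93 + 2 \sqrt{13} + 2 i \sqrt{1613}$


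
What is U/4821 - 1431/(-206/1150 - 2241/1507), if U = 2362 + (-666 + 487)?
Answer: 5981178669443/6960540516 ≈ 859.30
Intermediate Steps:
U = 2183 (U = 2362 - 179 = 2183)
U/4821 - 1431/(-206/1150 - 2241/1507) = 2183/4821 - 1431/(-206/1150 - 2241/1507) = 2183*(1/4821) - 1431/(-206*1/1150 - 2241*1/1507) = 2183/4821 - 1431/(-103/575 - 2241/1507) = 2183/4821 - 1431/(-1443796/866525) = 2183/4821 - 1431*(-866525/1443796) = 2183/4821 + 1239997275/1443796 = 5981178669443/6960540516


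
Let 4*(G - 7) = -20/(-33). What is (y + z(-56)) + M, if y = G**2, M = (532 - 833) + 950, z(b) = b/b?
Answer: 763546/1089 ≈ 701.14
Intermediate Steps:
G = 236/33 (G = 7 + (-20/(-33))/4 = 7 + (-20*(-1/33))/4 = 7 + (1/4)*(20/33) = 7 + 5/33 = 236/33 ≈ 7.1515)
z(b) = 1
M = 649 (M = -301 + 950 = 649)
y = 55696/1089 (y = (236/33)**2 = 55696/1089 ≈ 51.144)
(y + z(-56)) + M = (55696/1089 + 1) + 649 = 56785/1089 + 649 = 763546/1089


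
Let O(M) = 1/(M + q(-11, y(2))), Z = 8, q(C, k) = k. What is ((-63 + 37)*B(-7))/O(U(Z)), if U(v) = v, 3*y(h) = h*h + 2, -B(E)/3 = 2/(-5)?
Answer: -312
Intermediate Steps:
B(E) = 6/5 (B(E) = -6/(-5) = -6*(-1)/5 = -3*(-⅖) = 6/5)
y(h) = ⅔ + h²/3 (y(h) = (h*h + 2)/3 = (h² + 2)/3 = (2 + h²)/3 = ⅔ + h²/3)
O(M) = 1/(2 + M) (O(M) = 1/(M + (⅔ + (⅓)*2²)) = 1/(M + (⅔ + (⅓)*4)) = 1/(M + (⅔ + 4/3)) = 1/(M + 2) = 1/(2 + M))
((-63 + 37)*B(-7))/O(U(Z)) = ((-63 + 37)*(6/5))/(1/(2 + 8)) = (-26*6/5)/(1/10) = -156/(5*⅒) = -156/5*10 = -312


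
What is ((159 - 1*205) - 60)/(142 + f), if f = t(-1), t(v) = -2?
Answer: -53/70 ≈ -0.75714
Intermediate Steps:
f = -2
((159 - 1*205) - 60)/(142 + f) = ((159 - 1*205) - 60)/(142 - 2) = ((159 - 205) - 60)/140 = (-46 - 60)*(1/140) = -106*1/140 = -53/70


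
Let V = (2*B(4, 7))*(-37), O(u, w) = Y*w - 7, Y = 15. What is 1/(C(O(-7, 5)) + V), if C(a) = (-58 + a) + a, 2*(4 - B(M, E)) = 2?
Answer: -1/144 ≈ -0.0069444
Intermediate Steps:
B(M, E) = 3 (B(M, E) = 4 - ½*2 = 4 - 1 = 3)
O(u, w) = -7 + 15*w (O(u, w) = 15*w - 7 = -7 + 15*w)
C(a) = -58 + 2*a
V = -222 (V = (2*3)*(-37) = 6*(-37) = -222)
1/(C(O(-7, 5)) + V) = 1/((-58 + 2*(-7 + 15*5)) - 222) = 1/((-58 + 2*(-7 + 75)) - 222) = 1/((-58 + 2*68) - 222) = 1/((-58 + 136) - 222) = 1/(78 - 222) = 1/(-144) = -1/144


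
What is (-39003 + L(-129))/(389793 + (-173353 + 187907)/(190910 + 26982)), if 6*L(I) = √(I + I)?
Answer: -223643202/2235073445 + 2867*I*√258/6705220335 ≈ -0.10006 + 6.8679e-6*I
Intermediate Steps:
L(I) = √2*√I/6 (L(I) = √(I + I)/6 = √(2*I)/6 = (√2*√I)/6 = √2*√I/6)
(-39003 + L(-129))/(389793 + (-173353 + 187907)/(190910 + 26982)) = (-39003 + √2*√(-129)/6)/(389793 + (-173353 + 187907)/(190910 + 26982)) = (-39003 + √2*(I*√129)/6)/(389793 + 14554/217892) = (-39003 + I*√258/6)/(389793 + 14554*(1/217892)) = (-39003 + I*√258/6)/(389793 + 383/5734) = (-39003 + I*√258/6)/(2235073445/5734) = (-39003 + I*√258/6)*(5734/2235073445) = -223643202/2235073445 + 2867*I*√258/6705220335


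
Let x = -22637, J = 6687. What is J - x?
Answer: 29324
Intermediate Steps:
J - x = 6687 - 1*(-22637) = 6687 + 22637 = 29324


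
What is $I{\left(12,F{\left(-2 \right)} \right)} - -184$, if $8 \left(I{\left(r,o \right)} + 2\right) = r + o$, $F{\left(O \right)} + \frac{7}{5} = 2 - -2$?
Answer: $\frac{7353}{40} \approx 183.82$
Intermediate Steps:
$F{\left(O \right)} = \frac{13}{5}$ ($F{\left(O \right)} = - \frac{7}{5} + \left(2 - -2\right) = - \frac{7}{5} + \left(2 + 2\right) = - \frac{7}{5} + 4 = \frac{13}{5}$)
$I{\left(r,o \right)} = -2 + \frac{o}{8} + \frac{r}{8}$ ($I{\left(r,o \right)} = -2 + \frac{r + o}{8} = -2 + \frac{o + r}{8} = -2 + \left(\frac{o}{8} + \frac{r}{8}\right) = -2 + \frac{o}{8} + \frac{r}{8}$)
$I{\left(12,F{\left(-2 \right)} \right)} - -184 = \left(-2 + \frac{1}{8} \cdot \frac{13}{5} + \frac{1}{8} \cdot 12\right) - -184 = \left(-2 + \frac{13}{40} + \frac{3}{2}\right) + 184 = - \frac{7}{40} + 184 = \frac{7353}{40}$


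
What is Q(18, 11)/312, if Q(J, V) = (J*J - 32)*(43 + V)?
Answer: 657/13 ≈ 50.538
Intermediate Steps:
Q(J, V) = (-32 + J**2)*(43 + V) (Q(J, V) = (J**2 - 32)*(43 + V) = (-32 + J**2)*(43 + V))
Q(18, 11)/312 = (-1376 - 32*11 + 43*18**2 + 11*18**2)/312 = (-1376 - 352 + 43*324 + 11*324)*(1/312) = (-1376 - 352 + 13932 + 3564)*(1/312) = 15768*(1/312) = 657/13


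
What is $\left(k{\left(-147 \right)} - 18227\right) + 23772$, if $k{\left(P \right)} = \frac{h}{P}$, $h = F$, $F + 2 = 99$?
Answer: $\frac{815018}{147} \approx 5544.3$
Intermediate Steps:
$F = 97$ ($F = -2 + 99 = 97$)
$h = 97$
$k{\left(P \right)} = \frac{97}{P}$
$\left(k{\left(-147 \right)} - 18227\right) + 23772 = \left(\frac{97}{-147} - 18227\right) + 23772 = \left(97 \left(- \frac{1}{147}\right) - 18227\right) + 23772 = \left(- \frac{97}{147} - 18227\right) + 23772 = - \frac{2679466}{147} + 23772 = \frac{815018}{147}$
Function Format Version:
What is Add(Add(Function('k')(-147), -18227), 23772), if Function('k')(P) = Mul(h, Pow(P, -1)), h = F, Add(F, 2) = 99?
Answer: Rational(815018, 147) ≈ 5544.3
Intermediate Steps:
F = 97 (F = Add(-2, 99) = 97)
h = 97
Function('k')(P) = Mul(97, Pow(P, -1))
Add(Add(Function('k')(-147), -18227), 23772) = Add(Add(Mul(97, Pow(-147, -1)), -18227), 23772) = Add(Add(Mul(97, Rational(-1, 147)), -18227), 23772) = Add(Add(Rational(-97, 147), -18227), 23772) = Add(Rational(-2679466, 147), 23772) = Rational(815018, 147)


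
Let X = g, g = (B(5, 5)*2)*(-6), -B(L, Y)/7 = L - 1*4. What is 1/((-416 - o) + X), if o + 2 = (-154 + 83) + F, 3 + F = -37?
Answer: -1/219 ≈ -0.0045662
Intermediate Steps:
B(L, Y) = 28 - 7*L (B(L, Y) = -7*(L - 1*4) = -7*(L - 4) = -7*(-4 + L) = 28 - 7*L)
F = -40 (F = -3 - 37 = -40)
o = -113 (o = -2 + ((-154 + 83) - 40) = -2 + (-71 - 40) = -2 - 111 = -113)
g = 84 (g = ((28 - 7*5)*2)*(-6) = ((28 - 35)*2)*(-6) = -7*2*(-6) = -14*(-6) = 84)
X = 84
1/((-416 - o) + X) = 1/((-416 - 1*(-113)) + 84) = 1/((-416 + 113) + 84) = 1/(-303 + 84) = 1/(-219) = -1/219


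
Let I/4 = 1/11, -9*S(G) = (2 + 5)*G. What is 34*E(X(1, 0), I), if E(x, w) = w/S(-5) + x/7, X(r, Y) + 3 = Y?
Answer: -4386/385 ≈ -11.392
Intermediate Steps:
X(r, Y) = -3 + Y
S(G) = -7*G/9 (S(G) = -(2 + 5)*G/9 = -7*G/9)
I = 4/11 ≈ 0.36364
E(x, w) = x/7 + 9*w/35 (E(x, w) = w/((-7/9*(-5))) + x/7 = w/(35/9) + x*(1/7) = w*(9/35) + x/7 = 9*w/35 + x/7 = x/7 + 9*w/35)
34*E(X(1, 0), I) = 34*((-3 + 0)/7 + (9/35)*(4/11)) = 34*((1/7)*(-3) + 36/385) = 34*(-3/7 + 36/385) = 34*(-129/385) = -4386/385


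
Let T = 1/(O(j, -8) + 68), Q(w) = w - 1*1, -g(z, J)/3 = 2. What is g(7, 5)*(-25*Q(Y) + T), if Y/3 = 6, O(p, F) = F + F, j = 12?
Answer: 66297/26 ≈ 2549.9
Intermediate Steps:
g(z, J) = -6 (g(z, J) = -3*2 = -6)
O(p, F) = 2*F
Y = 18 (Y = 3*6 = 18)
Q(w) = -1 + w (Q(w) = w - 1 = -1 + w)
T = 1/52 (T = 1/(2*(-8) + 68) = 1/(-16 + 68) = 1/52 ≈ 0.019231)
g(7, 5)*(-25*Q(Y) + T) = -6*(-25*(-1 + 18) + 1/52) = -6*(-25*17 + 1/52) = -6*(-425 + 1/52) = -6*(-22099/52) = 66297/26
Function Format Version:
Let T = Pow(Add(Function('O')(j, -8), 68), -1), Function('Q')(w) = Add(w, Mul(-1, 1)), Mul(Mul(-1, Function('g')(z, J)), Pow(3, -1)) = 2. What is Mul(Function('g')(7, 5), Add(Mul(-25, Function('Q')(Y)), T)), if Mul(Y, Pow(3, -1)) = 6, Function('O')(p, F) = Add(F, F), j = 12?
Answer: Rational(66297, 26) ≈ 2549.9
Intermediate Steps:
Function('g')(z, J) = -6 (Function('g')(z, J) = Mul(-3, 2) = -6)
Function('O')(p, F) = Mul(2, F)
Y = 18 (Y = Mul(3, 6) = 18)
Function('Q')(w) = Add(-1, w) (Function('Q')(w) = Add(w, -1) = Add(-1, w))
T = Rational(1, 52) (T = Pow(Add(Mul(2, -8), 68), -1) = Pow(Add(-16, 68), -1) = Pow(52, -1) = Rational(1, 52) ≈ 0.019231)
Mul(Function('g')(7, 5), Add(Mul(-25, Function('Q')(Y)), T)) = Mul(-6, Add(Mul(-25, Add(-1, 18)), Rational(1, 52))) = Mul(-6, Add(Mul(-25, 17), Rational(1, 52))) = Mul(-6, Add(-425, Rational(1, 52))) = Mul(-6, Rational(-22099, 52)) = Rational(66297, 26)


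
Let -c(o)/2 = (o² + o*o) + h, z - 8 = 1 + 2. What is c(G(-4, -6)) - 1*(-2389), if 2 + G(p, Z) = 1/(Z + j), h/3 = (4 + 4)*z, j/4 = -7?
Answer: 533068/289 ≈ 1844.5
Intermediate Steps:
j = -28 (j = 4*(-7) = -28)
z = 11 (z = 8 + (1 + 2) = 8 + 3 = 11)
h = 264 (h = 3*((4 + 4)*11) = 3*(8*11) = 3*88 = 264)
G(p, Z) = -2 + 1/(-28 + Z) (G(p, Z) = -2 + 1/(Z - 28) = -2 + 1/(-28 + Z))
c(o) = -528 - 4*o² (c(o) = -2*((o² + o*o) + 264) = -2*((o² + o²) + 264) = -2*(2*o² + 264) = -2*(264 + 2*o²) = -528 - 4*o²)
c(G(-4, -6)) - 1*(-2389) = (-528 - 4*(57 - 2*(-6))²/(-28 - 6)²) - 1*(-2389) = (-528 - 4*(57 + 12)²/1156) + 2389 = (-528 - 4*(-1/34*69)²) + 2389 = (-528 - 4*(-69/34)²) + 2389 = (-528 - 4*4761/1156) + 2389 = (-528 - 4761/289) + 2389 = -157353/289 + 2389 = 533068/289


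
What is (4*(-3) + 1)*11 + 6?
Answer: -115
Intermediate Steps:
(4*(-3) + 1)*11 + 6 = (-12 + 1)*11 + 6 = -11*11 + 6 = -121 + 6 = -115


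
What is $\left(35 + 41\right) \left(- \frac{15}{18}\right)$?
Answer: $- \frac{190}{3} \approx -63.333$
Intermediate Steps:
$\left(35 + 41\right) \left(- \frac{15}{18}\right) = 76 \left(\left(-15\right) \frac{1}{18}\right) = 76 \left(- \frac{5}{6}\right) = - \frac{190}{3}$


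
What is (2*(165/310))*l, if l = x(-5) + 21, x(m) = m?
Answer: 528/31 ≈ 17.032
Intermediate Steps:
l = 16 (l = -5 + 21 = 16)
(2*(165/310))*l = (2*(165/310))*16 = (2*(165*(1/310)))*16 = (2*(33/62))*16 = (33/31)*16 = 528/31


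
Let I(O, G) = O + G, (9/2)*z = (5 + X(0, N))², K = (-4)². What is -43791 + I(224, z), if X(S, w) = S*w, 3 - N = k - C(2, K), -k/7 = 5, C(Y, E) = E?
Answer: -392053/9 ≈ -43561.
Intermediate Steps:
K = 16
k = -35 (k = -7*5 = -35)
N = 54 (N = 3 - (-35 - 1*16) = 3 - (-35 - 16) = 3 - 1*(-51) = 3 + 51 = 54)
z = 50/9 (z = 2*(5 + 0*54)²/9 = 2*(5 + 0)²/9 = (2/9)*5² = (2/9)*25 = 50/9 ≈ 5.5556)
I(O, G) = G + O
-43791 + I(224, z) = -43791 + (50/9 + 224) = -43791 + 2066/9 = -392053/9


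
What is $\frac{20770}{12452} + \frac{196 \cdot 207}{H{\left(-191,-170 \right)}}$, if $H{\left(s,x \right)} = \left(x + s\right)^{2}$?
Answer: $\frac{1605984857}{811378546} \approx 1.9793$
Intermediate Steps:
$H{\left(s,x \right)} = \left(s + x\right)^{2}$
$\frac{20770}{12452} + \frac{196 \cdot 207}{H{\left(-191,-170 \right)}} = \frac{20770}{12452} + \frac{196 \cdot 207}{\left(-191 - 170\right)^{2}} = 20770 \cdot \frac{1}{12452} + \frac{40572}{\left(-361\right)^{2}} = \frac{10385}{6226} + \frac{40572}{130321} = \frac{1605984857}{811378546}$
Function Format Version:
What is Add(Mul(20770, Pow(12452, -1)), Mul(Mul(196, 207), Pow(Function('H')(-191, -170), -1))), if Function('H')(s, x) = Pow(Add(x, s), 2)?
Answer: Rational(1605984857, 811378546) ≈ 1.9793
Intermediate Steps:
Function('H')(s, x) = Pow(Add(s, x), 2)
Add(Mul(20770, Pow(12452, -1)), Mul(Mul(196, 207), Pow(Function('H')(-191, -170), -1))) = Add(Mul(20770, Pow(12452, -1)), Mul(Mul(196, 207), Pow(Pow(Add(-191, -170), 2), -1))) = Add(Mul(20770, Rational(1, 12452)), Mul(40572, Pow(Pow(-361, 2), -1))) = Add(Rational(10385, 6226), Mul(40572, Pow(130321, -1))) = Add(Rational(10385, 6226), Mul(40572, Rational(1, 130321))) = Add(Rational(10385, 6226), Rational(40572, 130321)) = Rational(1605984857, 811378546)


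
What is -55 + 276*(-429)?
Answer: -118459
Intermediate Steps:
-55 + 276*(-429) = -55 - 118404 = -118459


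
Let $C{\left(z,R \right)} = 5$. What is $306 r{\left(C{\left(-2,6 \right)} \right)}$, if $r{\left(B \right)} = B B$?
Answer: $7650$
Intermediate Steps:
$r{\left(B \right)} = B^{2}$
$306 r{\left(C{\left(-2,6 \right)} \right)} = 306 \cdot 5^{2} = 306 \cdot 25 = 7650$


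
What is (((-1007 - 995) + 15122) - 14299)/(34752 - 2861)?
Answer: -1179/31891 ≈ -0.036970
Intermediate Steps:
(((-1007 - 995) + 15122) - 14299)/(34752 - 2861) = ((-2002 + 15122) - 14299)/31891 = (13120 - 14299)*(1/31891) = -1179*1/31891 = -1179/31891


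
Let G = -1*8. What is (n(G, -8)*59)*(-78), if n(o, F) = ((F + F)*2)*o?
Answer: -1178112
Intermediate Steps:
G = -8
n(o, F) = 4*F*o (n(o, F) = ((2*F)*2)*o = (4*F)*o = 4*F*o)
(n(G, -8)*59)*(-78) = ((4*(-8)*(-8))*59)*(-78) = (256*59)*(-78) = 15104*(-78) = -1178112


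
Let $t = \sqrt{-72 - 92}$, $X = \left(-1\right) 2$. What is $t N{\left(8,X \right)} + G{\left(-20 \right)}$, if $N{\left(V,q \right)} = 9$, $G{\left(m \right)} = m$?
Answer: $-20 + 18 i \sqrt{41} \approx -20.0 + 115.26 i$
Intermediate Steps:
$X = -2$
$t = 2 i \sqrt{41}$ ($t = \sqrt{-164} = 2 i \sqrt{41} \approx 12.806 i$)
$t N{\left(8,X \right)} + G{\left(-20 \right)} = 2 i \sqrt{41} \cdot 9 - 20 = 18 i \sqrt{41} - 20 = -20 + 18 i \sqrt{41}$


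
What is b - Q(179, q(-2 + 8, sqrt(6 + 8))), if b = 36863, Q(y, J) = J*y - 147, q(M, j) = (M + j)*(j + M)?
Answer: 28060 - 2148*sqrt(14) ≈ 20023.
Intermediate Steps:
q(M, j) = (M + j)**2 (q(M, j) = (M + j)*(M + j) = (M + j)**2)
Q(y, J) = -147 + J*y
b - Q(179, q(-2 + 8, sqrt(6 + 8))) = 36863 - (-147 + ((-2 + 8) + sqrt(6 + 8))**2*179) = 36863 - (-147 + (6 + sqrt(14))**2*179) = 36863 - (-147 + 179*(6 + sqrt(14))**2) = 36863 + (147 - 179*(6 + sqrt(14))**2) = 37010 - 179*(6 + sqrt(14))**2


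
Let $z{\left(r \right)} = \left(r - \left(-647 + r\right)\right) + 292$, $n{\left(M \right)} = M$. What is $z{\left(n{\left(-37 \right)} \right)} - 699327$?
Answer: $-698388$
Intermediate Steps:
$z{\left(r \right)} = 939$ ($z{\left(r \right)} = 647 + 292 = 939$)
$z{\left(n{\left(-37 \right)} \right)} - 699327 = 939 - 699327 = -698388$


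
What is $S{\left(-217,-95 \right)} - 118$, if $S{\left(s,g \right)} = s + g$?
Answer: $-430$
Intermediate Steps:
$S{\left(s,g \right)} = g + s$
$S{\left(-217,-95 \right)} - 118 = \left(-95 - 217\right) - 118 = -312 - 118 = -430$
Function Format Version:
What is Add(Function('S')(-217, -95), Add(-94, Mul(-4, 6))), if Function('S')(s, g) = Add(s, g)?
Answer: -430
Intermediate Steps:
Function('S')(s, g) = Add(g, s)
Add(Function('S')(-217, -95), Add(-94, Mul(-4, 6))) = Add(Add(-95, -217), Add(-94, Mul(-4, 6))) = Add(-312, Add(-94, -24)) = Add(-312, -118) = -430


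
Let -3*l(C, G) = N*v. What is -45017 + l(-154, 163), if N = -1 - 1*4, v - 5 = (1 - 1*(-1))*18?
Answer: -134846/3 ≈ -44949.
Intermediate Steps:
v = 41 (v = 5 + (1 - 1*(-1))*18 = 5 + (1 + 1)*18 = 5 + 2*18 = 5 + 36 = 41)
N = -5 (N = -1 - 4 = -5)
l(C, G) = 205/3 (l(C, G) = -(-5)*41/3 = -⅓*(-205) = 205/3)
-45017 + l(-154, 163) = -45017 + 205/3 = -134846/3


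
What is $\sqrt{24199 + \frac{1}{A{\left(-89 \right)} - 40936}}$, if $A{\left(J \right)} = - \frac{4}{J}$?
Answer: $\frac{\sqrt{3212086903788563}}{364330} \approx 155.56$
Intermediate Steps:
$\sqrt{24199 + \frac{1}{A{\left(-89 \right)} - 40936}} = \sqrt{24199 + \frac{1}{- \frac{4}{-89} - 40936}} = \sqrt{24199 + \frac{1}{\left(-4\right) \left(- \frac{1}{89}\right) - 40936}} = \sqrt{24199 + \frac{1}{\frac{4}{89} - 40936}} = \sqrt{24199 + \frac{1}{- \frac{3643300}{89}}} = \sqrt{24199 - \frac{89}{3643300}} = \sqrt{\frac{88164216611}{3643300}} = \frac{\sqrt{3212086903788563}}{364330}$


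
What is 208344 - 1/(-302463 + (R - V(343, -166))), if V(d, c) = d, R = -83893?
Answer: 80566416457/386699 ≈ 2.0834e+5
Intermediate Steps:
208344 - 1/(-302463 + (R - V(343, -166))) = 208344 - 1/(-302463 + (-83893 - 1*343)) = 208344 - 1/(-302463 + (-83893 - 343)) = 208344 - 1/(-302463 - 84236) = 208344 - 1/(-386699) = 208344 - 1*(-1/386699) = 208344 + 1/386699 = 80566416457/386699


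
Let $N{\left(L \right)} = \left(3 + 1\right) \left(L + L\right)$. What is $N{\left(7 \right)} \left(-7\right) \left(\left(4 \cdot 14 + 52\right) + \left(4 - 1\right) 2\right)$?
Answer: $-44688$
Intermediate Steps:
$N{\left(L \right)} = 8 L$ ($N{\left(L \right)} = 4 \cdot 2 L = 8 L$)
$N{\left(7 \right)} \left(-7\right) \left(\left(4 \cdot 14 + 52\right) + \left(4 - 1\right) 2\right) = 8 \cdot 7 \left(-7\right) \left(\left(4 \cdot 14 + 52\right) + \left(4 - 1\right) 2\right) = 56 \left(-7\right) \left(\left(56 + 52\right) + 3 \cdot 2\right) = - 392 \left(108 + 6\right) = \left(-392\right) 114 = -44688$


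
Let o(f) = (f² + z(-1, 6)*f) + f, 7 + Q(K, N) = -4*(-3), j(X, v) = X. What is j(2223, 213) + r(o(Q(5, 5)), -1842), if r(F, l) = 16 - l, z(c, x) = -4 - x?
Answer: 4081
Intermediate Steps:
Q(K, N) = 5 (Q(K, N) = -7 - 4*(-3) = -7 + 12 = 5)
o(f) = f² - 9*f (o(f) = (f² + (-4 - 1*6)*f) + f = (f² + (-4 - 6)*f) + f = (f² - 10*f) + f = f² - 9*f)
j(2223, 213) + r(o(Q(5, 5)), -1842) = 2223 + (16 - 1*(-1842)) = 2223 + (16 + 1842) = 2223 + 1858 = 4081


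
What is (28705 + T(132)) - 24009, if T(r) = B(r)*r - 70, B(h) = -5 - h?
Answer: -13458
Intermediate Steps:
T(r) = -70 + r*(-5 - r) (T(r) = (-5 - r)*r - 70 = r*(-5 - r) - 70 = -70 + r*(-5 - r))
(28705 + T(132)) - 24009 = (28705 + (-70 - 1*132*(5 + 132))) - 24009 = (28705 + (-70 - 1*132*137)) - 24009 = (28705 + (-70 - 18084)) - 24009 = (28705 - 18154) - 24009 = 10551 - 24009 = -13458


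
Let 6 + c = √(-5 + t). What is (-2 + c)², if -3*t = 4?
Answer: (24 - I*√57)²/9 ≈ 57.667 - 40.266*I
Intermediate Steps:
t = -4/3 (t = -⅓*4 = -4/3 ≈ -1.3333)
c = -6 + I*√57/3 (c = -6 + √(-5 - 4/3) = -6 + √(-19/3) = -6 + I*√57/3 ≈ -6.0 + 2.5166*I)
(-2 + c)² = (-2 + (-6 + I*√57/3))² = (-8 + I*√57/3)²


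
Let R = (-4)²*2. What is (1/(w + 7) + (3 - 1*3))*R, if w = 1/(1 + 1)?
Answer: 64/15 ≈ 4.2667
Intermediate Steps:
w = ½ (w = 1/2 = ½ ≈ 0.50000)
R = 32 (R = 16*2 = 32)
(1/(w + 7) + (3 - 1*3))*R = (1/(½ + 7) + (3 - 1*3))*32 = (1/(15/2) + (3 - 3))*32 = (2/15 + 0)*32 = (2/15)*32 = 64/15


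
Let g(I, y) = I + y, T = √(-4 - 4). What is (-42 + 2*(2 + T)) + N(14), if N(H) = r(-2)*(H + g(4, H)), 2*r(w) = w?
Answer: -70 + 4*I*√2 ≈ -70.0 + 5.6569*I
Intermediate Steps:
T = 2*I*√2 (T = √(-8) = 2*I*√2 ≈ 2.8284*I)
r(w) = w/2
N(H) = -4 - 2*H (N(H) = ((½)*(-2))*(H + (4 + H)) = -(4 + 2*H) = -4 - 2*H)
(-42 + 2*(2 + T)) + N(14) = (-42 + 2*(2 + 2*I*√2)) + (-4 - 2*14) = (-42 + (4 + 4*I*√2)) + (-4 - 28) = (-38 + 4*I*√2) - 32 = -70 + 4*I*√2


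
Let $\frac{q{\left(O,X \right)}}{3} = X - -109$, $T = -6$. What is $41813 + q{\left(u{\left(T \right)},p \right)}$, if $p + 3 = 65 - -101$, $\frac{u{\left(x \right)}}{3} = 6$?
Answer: $42629$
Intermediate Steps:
$u{\left(x \right)} = 18$ ($u{\left(x \right)} = 3 \cdot 6 = 18$)
$p = 163$ ($p = -3 + \left(65 - -101\right) = -3 + \left(65 + 101\right) = -3 + 166 = 163$)
$q{\left(O,X \right)} = 327 + 3 X$ ($q{\left(O,X \right)} = 3 \left(X - -109\right) = 3 \left(X + 109\right) = 3 \left(109 + X\right) = 327 + 3 X$)
$41813 + q{\left(u{\left(T \right)},p \right)} = 41813 + \left(327 + 3 \cdot 163\right) = 41813 + \left(327 + 489\right) = 41813 + 816 = 42629$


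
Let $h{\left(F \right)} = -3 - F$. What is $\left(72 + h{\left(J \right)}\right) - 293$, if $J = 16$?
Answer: $-240$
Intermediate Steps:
$\left(72 + h{\left(J \right)}\right) - 293 = \left(72 - 19\right) - 293 = 53 - 293 = -240$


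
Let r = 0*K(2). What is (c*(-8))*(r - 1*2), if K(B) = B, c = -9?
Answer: -144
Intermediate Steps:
r = 0 (r = 0*2 = 0)
(c*(-8))*(r - 1*2) = (-9*(-8))*(0 - 1*2) = 72*(0 - 2) = 72*(-2) = -144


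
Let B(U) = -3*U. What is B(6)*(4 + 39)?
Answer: -774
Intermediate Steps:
B(6)*(4 + 39) = (-3*6)*(4 + 39) = -18*43 = -774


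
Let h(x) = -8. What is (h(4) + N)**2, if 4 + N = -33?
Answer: 2025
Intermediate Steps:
N = -37 (N = -4 - 33 = -37)
(h(4) + N)**2 = (-8 - 37)**2 = (-45)**2 = 2025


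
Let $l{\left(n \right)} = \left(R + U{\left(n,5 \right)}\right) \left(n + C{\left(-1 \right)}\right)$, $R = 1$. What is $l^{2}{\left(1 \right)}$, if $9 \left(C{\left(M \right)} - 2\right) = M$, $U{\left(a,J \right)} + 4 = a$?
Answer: $\frac{2704}{81} \approx 33.383$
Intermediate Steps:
$U{\left(a,J \right)} = -4 + a$
$C{\left(M \right)} = 2 + \frac{M}{9}$
$l{\left(n \right)} = \left(-3 + n\right) \left(\frac{17}{9} + n\right)$ ($l{\left(n \right)} = \left(1 + \left(-4 + n\right)\right) \left(n + \left(2 + \frac{1}{9} \left(-1\right)\right)\right) = \left(-3 + n\right) \left(n + \left(2 - \frac{1}{9}\right)\right) = \left(-3 + n\right) \left(n + \frac{17}{9}\right) = \left(-3 + n\right) \left(\frac{17}{9} + n\right)$)
$l^{2}{\left(1 \right)} = \left(- \frac{17}{3} + 1^{2} - \frac{10}{9}\right)^{2} = \left(- \frac{17}{3} + 1 - \frac{10}{9}\right)^{2} = \left(- \frac{52}{9}\right)^{2} = \frac{2704}{81}$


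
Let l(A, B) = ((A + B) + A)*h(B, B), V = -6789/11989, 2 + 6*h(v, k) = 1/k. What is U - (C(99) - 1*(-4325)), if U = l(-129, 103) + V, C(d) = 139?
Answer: -32697922855/7409202 ≈ -4413.1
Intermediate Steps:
h(v, k) = -1/3 + 1/(6*k)
V = -6789/11989 (V = -6789*1/11989 = -6789/11989 ≈ -0.56627)
l(A, B) = (1 - 2*B)*(B + 2*A)/(6*B) (l(A, B) = ((A + B) + A)*((1 - 2*B)/(6*B)) = (B + 2*A)*((1 - 2*B)/(6*B)) = (1 - 2*B)*(B + 2*A)/(6*B))
U = 376754873/7409202 (U = -1/6*(-1 + 2*103)*(103 + 2*(-129))/103 - 6789/11989 = -1/6*1/103*(-1 + 206)*(103 - 258) - 6789/11989 = -1/6*1/103*205*(-155) - 6789/11989 = 31775/618 - 6789/11989 = 376754873/7409202 ≈ 50.850)
U - (C(99) - 1*(-4325)) = 376754873/7409202 - (139 - 1*(-4325)) = 376754873/7409202 - (139 + 4325) = 376754873/7409202 - 1*4464 = 376754873/7409202 - 4464 = -32697922855/7409202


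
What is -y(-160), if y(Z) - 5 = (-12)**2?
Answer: -149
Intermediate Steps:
y(Z) = 149 (y(Z) = 5 + (-12)**2 = 5 + 144 = 149)
-y(-160) = -1*149 = -149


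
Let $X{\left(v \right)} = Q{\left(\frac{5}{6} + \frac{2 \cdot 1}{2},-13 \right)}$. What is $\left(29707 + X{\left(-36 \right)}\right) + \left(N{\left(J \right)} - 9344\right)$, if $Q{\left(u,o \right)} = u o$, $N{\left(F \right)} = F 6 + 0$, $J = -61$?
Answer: $\frac{119839}{6} \approx 19973.0$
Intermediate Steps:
$N{\left(F \right)} = 6 F$ ($N{\left(F \right)} = 6 F + 0 = 6 F$)
$Q{\left(u,o \right)} = o u$
$X{\left(v \right)} = - \frac{143}{6}$ ($X{\left(v \right)} = - 13 \left(\frac{5}{6} + \frac{2 \cdot 1}{2}\right) = - 13 \left(5 \cdot \frac{1}{6} + 2 \cdot \frac{1}{2}\right) = - 13 \left(\frac{5}{6} + 1\right) = \left(-13\right) \frac{11}{6} = - \frac{143}{6}$)
$\left(29707 + X{\left(-36 \right)}\right) + \left(N{\left(J \right)} - 9344\right) = \left(29707 - \frac{143}{6}\right) + \left(6 \left(-61\right) - 9344\right) = \frac{178099}{6} - 9710 = \frac{119839}{6}$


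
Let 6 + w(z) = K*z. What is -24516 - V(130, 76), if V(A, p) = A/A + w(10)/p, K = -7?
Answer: -24516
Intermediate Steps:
w(z) = -6 - 7*z
V(A, p) = 1 - 76/p (V(A, p) = A/A + (-6 - 7*10)/p = 1 + (-6 - 70)/p = 1 - 76/p)
-24516 - V(130, 76) = -24516 - (-76 + 76)/76 = -24516 - 0/76 = -24516 - 1*0 = -24516 + 0 = -24516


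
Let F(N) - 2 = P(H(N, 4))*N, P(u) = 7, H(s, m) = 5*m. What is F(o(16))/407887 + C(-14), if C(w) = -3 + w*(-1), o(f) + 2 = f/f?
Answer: 4486752/407887 ≈ 11.000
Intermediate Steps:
o(f) = -1 (o(f) = -2 + f/f = -2 + 1 = -1)
C(w) = -3 - w
F(N) = 2 + 7*N
F(o(16))/407887 + C(-14) = (2 + 7*(-1))/407887 + (-3 - 1*(-14)) = (2 - 7)*(1/407887) + (-3 + 14) = -5*1/407887 + 11 = -5/407887 + 11 = 4486752/407887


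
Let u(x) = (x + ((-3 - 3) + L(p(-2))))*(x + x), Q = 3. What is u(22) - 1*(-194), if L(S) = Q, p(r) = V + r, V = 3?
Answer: 1030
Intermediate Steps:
p(r) = 3 + r
L(S) = 3
u(x) = 2*x*(-3 + x) (u(x) = (x + ((-3 - 3) + 3))*(x + x) = (x + (-6 + 3))*(2*x) = (x - 3)*(2*x) = (-3 + x)*(2*x) = 2*x*(-3 + x))
u(22) - 1*(-194) = 2*22*(-3 + 22) - 1*(-194) = 2*22*19 + 194 = 836 + 194 = 1030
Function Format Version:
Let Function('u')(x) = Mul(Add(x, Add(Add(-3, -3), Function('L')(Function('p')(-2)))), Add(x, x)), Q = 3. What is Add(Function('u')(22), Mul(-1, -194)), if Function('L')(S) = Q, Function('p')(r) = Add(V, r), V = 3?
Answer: 1030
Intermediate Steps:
Function('p')(r) = Add(3, r)
Function('L')(S) = 3
Function('u')(x) = Mul(2, x, Add(-3, x)) (Function('u')(x) = Mul(Add(x, Add(Add(-3, -3), 3)), Add(x, x)) = Mul(Add(x, Add(-6, 3)), Mul(2, x)) = Mul(Add(x, -3), Mul(2, x)) = Mul(Add(-3, x), Mul(2, x)) = Mul(2, x, Add(-3, x)))
Add(Function('u')(22), Mul(-1, -194)) = Add(Mul(2, 22, Add(-3, 22)), Mul(-1, -194)) = Add(Mul(2, 22, 19), 194) = Add(836, 194) = 1030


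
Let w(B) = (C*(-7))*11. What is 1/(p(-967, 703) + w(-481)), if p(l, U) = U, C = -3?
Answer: 1/934 ≈ 0.0010707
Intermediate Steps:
w(B) = 231 (w(B) = -3*(-7)*11 = 21*11 = 231)
1/(p(-967, 703) + w(-481)) = 1/(703 + 231) = 1/934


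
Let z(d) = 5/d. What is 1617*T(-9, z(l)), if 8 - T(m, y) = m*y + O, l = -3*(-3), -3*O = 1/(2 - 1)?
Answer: 21560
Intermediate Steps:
O = -⅓ (O = -1/(3*(2 - 1)) = -⅓/1 = -⅓*1 = -⅓ ≈ -0.33333)
l = 9
T(m, y) = 25/3 - m*y (T(m, y) = 8 - (m*y - ⅓) = 8 - (-⅓ + m*y) = 8 + (⅓ - m*y) = 25/3 - m*y)
1617*T(-9, z(l)) = 1617*(25/3 - 1*(-9)*5/9) = 1617*(25/3 + 5) = 1617*(40/3) = 21560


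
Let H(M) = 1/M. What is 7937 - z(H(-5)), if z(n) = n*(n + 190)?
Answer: 199374/25 ≈ 7975.0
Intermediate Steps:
z(n) = n*(190 + n)
7937 - z(H(-5)) = 7937 - (190 + 1/(-5))/(-5) = 7937 - (-1)*(190 - ⅕)/5 = 7937 - (-1)*949/(5*5) = 7937 - 1*(-949/25) = 7937 + 949/25 = 199374/25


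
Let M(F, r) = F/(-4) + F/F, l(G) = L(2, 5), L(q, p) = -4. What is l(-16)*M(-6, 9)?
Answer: -10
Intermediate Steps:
l(G) = -4
M(F, r) = 1 - F/4 (M(F, r) = F*(-1/4) + 1 = -F/4 + 1 = 1 - F/4)
l(-16)*M(-6, 9) = -4*(1 - 1/4*(-6)) = -4*(1 + 3/2) = -4*5/2 = -10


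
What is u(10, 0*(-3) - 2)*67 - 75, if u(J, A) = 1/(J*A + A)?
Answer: -1717/22 ≈ -78.045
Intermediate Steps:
u(J, A) = 1/(A + A*J) (u(J, A) = 1/(A*J + A) = 1/(A + A*J))
u(10, 0*(-3) - 2)*67 - 75 = (1/((0*(-3) - 2)*(1 + 10)))*67 - 75 = (1/((0 - 2)*11))*67 - 75 = ((1/11)/(-2))*67 - 75 = -½*1/11*67 - 75 = -1/22*67 - 75 = -67/22 - 75 = -1717/22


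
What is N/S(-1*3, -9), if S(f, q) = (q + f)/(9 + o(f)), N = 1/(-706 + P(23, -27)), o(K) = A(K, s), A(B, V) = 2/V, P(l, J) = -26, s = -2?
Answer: 1/1098 ≈ 0.00091075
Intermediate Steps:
o(K) = -1 (o(K) = 2/(-2) = 2*(-½) = -1)
N = -1/732 (N = 1/(-706 - 26) = 1/(-732) = -1/732 ≈ -0.0013661)
S(f, q) = f/8 + q/8 (S(f, q) = (q + f)/(9 - 1) = (f + q)/8 = (f + q)*(⅛) = f/8 + q/8)
N/S(-1*3, -9) = -1/(732*((-1*3)/8 + (⅛)*(-9))) = -1/(732*((⅛)*(-3) - 9/8)) = -1/(732*(-3/8 - 9/8)) = -1/(732*(-3/2)) = -1/732*(-⅔) = 1/1098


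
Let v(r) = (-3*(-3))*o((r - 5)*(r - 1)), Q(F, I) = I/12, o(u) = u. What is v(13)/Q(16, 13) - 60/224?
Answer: 580413/728 ≈ 797.27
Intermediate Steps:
Q(F, I) = I/12 (Q(F, I) = I*(1/12) = I/12)
v(r) = 9*(-1 + r)*(-5 + r) (v(r) = (-3*(-3))*((r - 5)*(r - 1)) = 9*((-5 + r)*(-1 + r)) = 9*((-1 + r)*(-5 + r)) = 9*(-1 + r)*(-5 + r))
v(13)/Q(16, 13) - 60/224 = (45 - 54*13 + 9*13²)/(((1/12)*13)) - 60/224 = (45 - 702 + 9*169)/(13/12) - 60*1/224 = (45 - 702 + 1521)*(12/13) - 15/56 = 864*(12/13) - 15/56 = 10368/13 - 15/56 = 580413/728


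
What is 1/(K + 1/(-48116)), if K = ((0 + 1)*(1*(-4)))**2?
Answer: 48116/769855 ≈ 0.062500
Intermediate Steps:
K = 16 (K = (1*(-4))**2 = (-4)**2 = 16)
1/(K + 1/(-48116)) = 1/(16 + 1/(-48116)) = 1/(16 - 1/48116) = 1/(769855/48116) = 48116/769855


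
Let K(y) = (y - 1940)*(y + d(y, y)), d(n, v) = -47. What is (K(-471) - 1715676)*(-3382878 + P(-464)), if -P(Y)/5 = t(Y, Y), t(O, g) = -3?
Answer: 1579046025414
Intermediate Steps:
P(Y) = 15 (P(Y) = -5*(-3) = 15)
K(y) = (-1940 + y)*(-47 + y) (K(y) = (y - 1940)*(y - 47) = (-1940 + y)*(-47 + y))
(K(-471) - 1715676)*(-3382878 + P(-464)) = ((91180 + (-471)² - 1987*(-471)) - 1715676)*(-3382878 + 15) = ((91180 + 221841 + 935877) - 1715676)*(-3382863) = (1248898 - 1715676)*(-3382863) = -466778*(-3382863) = 1579046025414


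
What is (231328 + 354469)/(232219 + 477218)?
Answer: 585797/709437 ≈ 0.82572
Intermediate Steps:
(231328 + 354469)/(232219 + 477218) = 585797/709437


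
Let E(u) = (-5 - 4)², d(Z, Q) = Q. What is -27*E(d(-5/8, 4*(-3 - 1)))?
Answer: -2187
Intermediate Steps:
E(u) = 81 (E(u) = (-9)² = 81)
-27*E(d(-5/8, 4*(-3 - 1))) = -27*81 = -2187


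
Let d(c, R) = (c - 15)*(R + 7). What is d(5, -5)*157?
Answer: -3140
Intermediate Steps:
d(c, R) = (-15 + c)*(7 + R)
d(5, -5)*157 = (-105 - 15*(-5) + 7*5 - 5*5)*157 = (-105 + 75 + 35 - 25)*157 = -20*157 = -3140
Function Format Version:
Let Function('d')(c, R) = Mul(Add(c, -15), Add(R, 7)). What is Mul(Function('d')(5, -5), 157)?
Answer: -3140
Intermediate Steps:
Function('d')(c, R) = Mul(Add(-15, c), Add(7, R))
Mul(Function('d')(5, -5), 157) = Mul(Add(-105, Mul(-15, -5), Mul(7, 5), Mul(-5, 5)), 157) = Mul(Add(-105, 75, 35, -25), 157) = Mul(-20, 157) = -3140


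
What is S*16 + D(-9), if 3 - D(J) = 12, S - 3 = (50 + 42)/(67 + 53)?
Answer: 769/15 ≈ 51.267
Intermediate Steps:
S = 113/30 (S = 3 + (50 + 42)/(67 + 53) = 3 + 92/120 = 3 + 92*(1/120) = 3 + 23/30 = 113/30 ≈ 3.7667)
D(J) = -9 (D(J) = 3 - 1*12 = 3 - 12 = -9)
S*16 + D(-9) = (113/30)*16 - 9 = 904/15 - 9 = 769/15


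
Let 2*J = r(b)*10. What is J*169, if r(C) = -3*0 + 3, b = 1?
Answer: 2535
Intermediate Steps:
r(C) = 3 (r(C) = 0 + 3 = 3)
J = 15 (J = (3*10)/2 = (½)*30 = 15)
J*169 = 15*169 = 2535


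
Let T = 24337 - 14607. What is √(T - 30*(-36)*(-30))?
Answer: I*√22670 ≈ 150.57*I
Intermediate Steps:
T = 9730
√(T - 30*(-36)*(-30)) = √(9730 - 30*(-36)*(-30)) = √(9730 + 1080*(-30)) = √(9730 - 32400) = √(-22670) = I*√22670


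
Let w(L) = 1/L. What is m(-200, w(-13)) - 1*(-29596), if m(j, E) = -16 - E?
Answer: 384541/13 ≈ 29580.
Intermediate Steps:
m(-200, w(-13)) - 1*(-29596) = (-16 - 1/(-13)) - 1*(-29596) = (-16 - 1*(-1/13)) + 29596 = (-16 + 1/13) + 29596 = -207/13 + 29596 = 384541/13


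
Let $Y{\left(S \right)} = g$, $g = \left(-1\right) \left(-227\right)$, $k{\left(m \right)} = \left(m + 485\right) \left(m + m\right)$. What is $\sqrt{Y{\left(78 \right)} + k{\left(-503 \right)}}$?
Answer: $\sqrt{18335} \approx 135.41$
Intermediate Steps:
$k{\left(m \right)} = 2 m \left(485 + m\right)$ ($k{\left(m \right)} = \left(485 + m\right) 2 m = 2 m \left(485 + m\right)$)
$g = 227$
$Y{\left(S \right)} = 227$
$\sqrt{Y{\left(78 \right)} + k{\left(-503 \right)}} = \sqrt{227 + 2 \left(-503\right) \left(485 - 503\right)} = \sqrt{227 + 2 \left(-503\right) \left(-18\right)} = \sqrt{227 + 18108} = \sqrt{18335}$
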